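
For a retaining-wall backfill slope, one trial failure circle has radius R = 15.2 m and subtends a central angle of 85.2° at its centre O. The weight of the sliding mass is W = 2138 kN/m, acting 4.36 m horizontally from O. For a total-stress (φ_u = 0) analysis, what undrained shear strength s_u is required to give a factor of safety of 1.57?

FS = s_u·L_a·R / (W·d), so s_u = FS·W·d / (L_a·R).
Arc length L_a = R·θ = 15.2·(85.2°·π/180) = 15.2·1.4870 = 22.60 m
s_u = 1.57·2138·4.36 / (22.60·15.2) = 14635.0 / 343.56 = 42.60 kPa

s_u = 42.6 kPa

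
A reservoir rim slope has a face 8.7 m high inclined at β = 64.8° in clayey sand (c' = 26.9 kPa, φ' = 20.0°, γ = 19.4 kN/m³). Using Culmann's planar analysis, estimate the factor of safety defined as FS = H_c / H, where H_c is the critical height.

FS = 1.87

H_c = (4c'/γ) · sinβ cosφ' / [1 − cos(β − φ')]
    = (4·26.9/19.4) · sin64.8°·cos20.0° / [1 − cos44.8°]
    = 5.546 · 0.8503 / 0.2904 = 16.24 m
FS = H_c / H = 16.24 / 8.7 = 1.866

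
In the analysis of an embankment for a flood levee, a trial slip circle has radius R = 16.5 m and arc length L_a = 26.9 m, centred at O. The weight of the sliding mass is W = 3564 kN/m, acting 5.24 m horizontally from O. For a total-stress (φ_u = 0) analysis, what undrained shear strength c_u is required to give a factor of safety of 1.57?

c_u = 66.1 kPa

FS = c_u·L_a·R / (W·d), so c_u = FS·W·d / (L_a·R).
c_u = 1.57·3564·5.24 / (26.90·16.5) = 29320.3 / 443.85 = 66.06 kPa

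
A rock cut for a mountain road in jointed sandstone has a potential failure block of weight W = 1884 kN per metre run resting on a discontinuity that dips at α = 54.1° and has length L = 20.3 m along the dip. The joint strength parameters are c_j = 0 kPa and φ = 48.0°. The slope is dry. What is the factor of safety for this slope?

Resolving the block weight along and normal to the plane and applying the Mohr–Coulomb strength on the joint:
N' = W cosα = 1884·cos54.1° = 1104.7 kN/m
Driving force T = W sinα = 1884·sin54.1° = 1526.1 kN/m
Resisting force R = c_j·L + N'·tanφ = 0·20.3 + 1104.7·tan48.0° = 0.0 + 1226.9 = 1226.9 kN/m
FS = R / T = 1226.9 / 1526.1 = 0.804

FS = 0.80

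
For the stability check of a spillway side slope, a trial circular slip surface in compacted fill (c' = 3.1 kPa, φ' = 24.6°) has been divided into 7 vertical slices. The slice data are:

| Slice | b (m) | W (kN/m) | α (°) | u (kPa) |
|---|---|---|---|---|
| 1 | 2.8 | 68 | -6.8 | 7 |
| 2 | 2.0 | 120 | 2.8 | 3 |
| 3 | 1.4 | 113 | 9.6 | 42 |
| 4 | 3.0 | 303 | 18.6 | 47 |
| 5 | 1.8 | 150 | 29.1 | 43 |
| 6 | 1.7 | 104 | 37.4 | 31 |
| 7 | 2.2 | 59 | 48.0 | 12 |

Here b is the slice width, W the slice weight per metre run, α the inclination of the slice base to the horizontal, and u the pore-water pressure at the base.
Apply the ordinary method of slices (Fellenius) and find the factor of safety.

Ordinary method of slices: FS = Σ[c'·Δl_i + (W_i cosα_i − u_i·Δl_i)·tanφ'] / Σ W_i sinα_i, with Δl_i = b_i / cosα_i.
Slice 1: Δl = 2.8/cos(-6.8°) = 2.820 m; N'_1 = 68·cos(-6.8°) − 7·2.820 = 47.8; c'Δl = 8.74; W sinα = -8.1
Slice 2: Δl = 2.0/cos2.8° = 2.002 m; N'_2 = 120·cos2.8° − 3·2.002 = 113.8; c'Δl = 6.21; W sinα = 5.9
Slice 3: Δl = 1.4/cos9.6° = 1.420 m; N'_3 = 113·cos9.6° − 42·1.420 = 51.8; c'Δl = 4.40; W sinα = 18.8
Slice 4: Δl = 3.0/cos18.6° = 3.165 m; N'_4 = 303·cos18.6° − 47·3.165 = 138.4; c'Δl = 9.81; W sinα = 96.6
Slice 5: Δl = 1.8/cos29.1° = 2.060 m; N'_5 = 150·cos29.1° − 43·2.060 = 42.5; c'Δl = 6.39; W sinα = 73.0
Slice 6: Δl = 1.7/cos37.4° = 2.140 m; N'_6 = 104·cos37.4° − 31·2.140 = 16.3; c'Δl = 6.63; W sinα = 63.2
Slice 7: Δl = 2.2/cos48.0° = 3.288 m; N'_7 = 59·cos48.0° − 12·3.288 = 0.0; c'Δl = 10.19; W sinα = 43.8
Σc'Δl = 52.4 kN/m; ΣN' = 410.6 kN/m; ΣW sinα = 293.3 kN/m
Resisting = 52.4 + 410.6·tan24.6° = 52.4 + 188.0 = 240.4 kN/m
FS = 240.4 / 293.3 = 0.820

FS = 0.82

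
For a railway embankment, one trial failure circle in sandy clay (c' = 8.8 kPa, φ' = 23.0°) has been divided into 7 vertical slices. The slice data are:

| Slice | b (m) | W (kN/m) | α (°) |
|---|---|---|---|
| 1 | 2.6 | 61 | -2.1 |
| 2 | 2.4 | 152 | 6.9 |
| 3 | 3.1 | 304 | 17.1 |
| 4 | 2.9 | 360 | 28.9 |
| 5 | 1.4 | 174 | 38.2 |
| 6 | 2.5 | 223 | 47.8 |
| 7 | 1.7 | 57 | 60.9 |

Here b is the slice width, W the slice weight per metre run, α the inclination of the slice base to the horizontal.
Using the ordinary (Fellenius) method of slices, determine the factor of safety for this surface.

Ordinary method of slices: FS = Σ[c'·Δl_i + (W_i cosα_i)·tanφ'] / Σ W_i sinα_i, with Δl_i = b_i / cosα_i.
Slice 1: Δl = 2.6/cos(-2.1°) = 2.602 m; N'_1 = 61·cos(-2.1°) = 61.0; c'Δl = 22.90; W sinα = -2.2
Slice 2: Δl = 2.4/cos6.9° = 2.418 m; N'_2 = 152·cos6.9° = 150.9; c'Δl = 21.27; W sinα = 18.3
Slice 3: Δl = 3.1/cos17.1° = 3.243 m; N'_3 = 304·cos17.1° = 290.6; c'Δl = 28.54; W sinα = 89.4
Slice 4: Δl = 2.9/cos28.9° = 3.313 m; N'_4 = 360·cos28.9° = 315.2; c'Δl = 29.15; W sinα = 174.0
Slice 5: Δl = 1.4/cos38.2° = 1.781 m; N'_5 = 174·cos38.2° = 136.7; c'Δl = 15.68; W sinα = 107.6
Slice 6: Δl = 2.5/cos47.8° = 3.722 m; N'_6 = 223·cos47.8° = 149.8; c'Δl = 32.75; W sinα = 165.2
Slice 7: Δl = 1.7/cos60.9° = 3.496 m; N'_7 = 57·cos60.9° = 27.7; c'Δl = 30.76; W sinα = 49.8
Σc'Δl = 181.1 kN/m; ΣN' = 1131.8 kN/m; ΣW sinα = 602.0 kN/m
Resisting = 181.1 + 1131.8·tan23.0° = 181.1 + 480.4 = 661.5 kN/m
FS = 661.5 / 602.0 = 1.099

FS = 1.10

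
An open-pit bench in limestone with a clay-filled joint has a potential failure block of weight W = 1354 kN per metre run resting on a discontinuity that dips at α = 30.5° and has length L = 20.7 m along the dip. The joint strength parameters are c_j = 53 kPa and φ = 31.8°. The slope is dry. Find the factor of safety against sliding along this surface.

Resolving the block weight along and normal to the plane and applying the Mohr–Coulomb strength on the joint:
N' = W cosα = 1354·cos30.5° = 1166.6 kN/m
Driving force T = W sinα = 1354·sin30.5° = 687.2 kN/m
Resisting force R = c_j·L + N'·tanφ = 53·20.7 + 1166.6·tan31.8° = 1097.1 + 723.4 = 1820.5 kN/m
FS = R / T = 1820.5 / 687.2 = 2.649

FS = 2.65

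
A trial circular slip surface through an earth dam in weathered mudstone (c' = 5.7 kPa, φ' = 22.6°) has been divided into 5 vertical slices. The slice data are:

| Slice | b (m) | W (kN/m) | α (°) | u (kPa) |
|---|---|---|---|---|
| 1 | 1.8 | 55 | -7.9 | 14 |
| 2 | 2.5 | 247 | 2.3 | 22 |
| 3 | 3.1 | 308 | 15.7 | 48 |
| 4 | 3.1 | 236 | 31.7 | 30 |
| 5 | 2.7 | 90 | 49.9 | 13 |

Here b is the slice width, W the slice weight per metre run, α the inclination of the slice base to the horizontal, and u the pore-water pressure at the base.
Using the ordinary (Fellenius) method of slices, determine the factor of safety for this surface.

FS = 1.00

Ordinary method of slices: FS = Σ[c'·Δl_i + (W_i cosα_i − u_i·Δl_i)·tanφ'] / Σ W_i sinα_i, with Δl_i = b_i / cosα_i.
Slice 1: Δl = 1.8/cos(-7.9°) = 1.817 m; N'_1 = 55·cos(-7.9°) − 14·1.817 = 29.0; c'Δl = 10.36; W sinα = -7.6
Slice 2: Δl = 2.5/cos2.3° = 2.502 m; N'_2 = 247·cos2.3° − 22·2.502 = 191.8; c'Δl = 14.26; W sinα = 9.9
Slice 3: Δl = 3.1/cos15.7° = 3.220 m; N'_3 = 308·cos15.7° − 48·3.220 = 141.9; c'Δl = 18.35; W sinα = 83.3
Slice 4: Δl = 3.1/cos31.7° = 3.644 m; N'_4 = 236·cos31.7° − 30·3.644 = 91.5; c'Δl = 20.77; W sinα = 124.0
Slice 5: Δl = 2.7/cos49.9° = 4.192 m; N'_5 = 90·cos49.9° − 13·4.192 = 3.5; c'Δl = 23.89; W sinα = 68.8
Σc'Δl = 87.6 kN/m; ΣN' = 457.7 kN/m; ΣW sinα = 278.6 kN/m
Resisting = 87.6 + 457.7·tan22.6° = 87.6 + 190.5 = 278.2 kN/m
FS = 278.2 / 278.6 = 0.999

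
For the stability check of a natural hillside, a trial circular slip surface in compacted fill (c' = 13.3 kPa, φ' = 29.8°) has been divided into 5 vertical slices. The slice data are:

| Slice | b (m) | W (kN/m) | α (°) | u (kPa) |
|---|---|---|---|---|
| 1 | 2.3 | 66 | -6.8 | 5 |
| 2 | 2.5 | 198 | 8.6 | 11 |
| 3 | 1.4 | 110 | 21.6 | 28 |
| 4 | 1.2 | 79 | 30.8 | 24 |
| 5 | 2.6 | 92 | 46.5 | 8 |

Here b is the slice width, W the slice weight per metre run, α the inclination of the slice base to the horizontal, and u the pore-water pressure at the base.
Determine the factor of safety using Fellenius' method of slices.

Ordinary method of slices: FS = Σ[c'·Δl_i + (W_i cosα_i − u_i·Δl_i)·tanφ'] / Σ W_i sinα_i, with Δl_i = b_i / cosα_i.
Slice 1: Δl = 2.3/cos(-6.8°) = 2.316 m; N'_1 = 66·cos(-6.8°) − 5·2.316 = 54.0; c'Δl = 30.81; W sinα = -7.8
Slice 2: Δl = 2.5/cos8.6° = 2.528 m; N'_2 = 198·cos8.6° − 11·2.528 = 168.0; c'Δl = 33.63; W sinα = 29.6
Slice 3: Δl = 1.4/cos21.6° = 1.506 m; N'_3 = 110·cos21.6° − 28·1.506 = 60.1; c'Δl = 20.03; W sinα = 40.5
Slice 4: Δl = 1.2/cos30.8° = 1.397 m; N'_4 = 79·cos30.8° − 24·1.397 = 34.3; c'Δl = 18.58; W sinα = 40.5
Slice 5: Δl = 2.6/cos46.5° = 3.777 m; N'_5 = 92·cos46.5° − 8·3.777 = 33.1; c'Δl = 50.24; W sinα = 66.7
Σc'Δl = 153.3 kN/m; ΣN' = 349.5 kN/m; ΣW sinα = 169.5 kN/m
Resisting = 153.3 + 349.5·tan29.8° = 153.3 + 200.1 = 353.4 kN/m
FS = 353.4 / 169.5 = 2.085

FS = 2.09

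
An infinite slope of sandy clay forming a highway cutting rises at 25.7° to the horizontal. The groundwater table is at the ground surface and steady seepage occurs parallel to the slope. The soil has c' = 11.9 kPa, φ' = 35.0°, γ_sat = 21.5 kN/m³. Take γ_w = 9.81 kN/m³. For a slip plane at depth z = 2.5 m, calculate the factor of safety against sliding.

FS = 1.36

With seepage parallel to the slope and the water table at the surface, the effective normal stress on the slip plane uses the buoyant unit weight γ' = γ_sat − γ_w while the driving shear stress uses γ_sat:
FS = [c' + γ' z cos²β tanφ'] / [γ_sat z sinβ cosβ]
γ' = 21.5 − 9.81 = 11.69 kN/m³
Numerator = 11.9 + 11.69·2.5·cos²25.7°·tan35.0° = 11.9 + 11.69·2.5·0.8119·0.7002 = 28.515 kPa
Denominator = 21.5·2.5·sin25.7°·cos25.7° = 21.5·2.5·0.4337·0.9011 = 21.003 kPa
FS = 28.515 / 21.003 = 1.358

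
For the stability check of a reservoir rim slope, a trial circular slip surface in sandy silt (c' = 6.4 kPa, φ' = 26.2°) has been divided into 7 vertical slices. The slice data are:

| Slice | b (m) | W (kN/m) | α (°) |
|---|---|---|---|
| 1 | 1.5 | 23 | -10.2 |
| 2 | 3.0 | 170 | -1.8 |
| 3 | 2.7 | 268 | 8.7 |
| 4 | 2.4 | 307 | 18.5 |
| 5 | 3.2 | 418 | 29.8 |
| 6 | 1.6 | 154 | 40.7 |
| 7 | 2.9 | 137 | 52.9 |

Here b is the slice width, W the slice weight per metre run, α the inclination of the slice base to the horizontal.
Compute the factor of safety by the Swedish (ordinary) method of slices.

Ordinary method of slices: FS = Σ[c'·Δl_i + (W_i cosα_i)·tanφ'] / Σ W_i sinα_i, with Δl_i = b_i / cosα_i.
Slice 1: Δl = 1.5/cos(-10.2°) = 1.524 m; N'_1 = 23·cos(-10.2°) = 22.6; c'Δl = 9.75; W sinα = -4.1
Slice 2: Δl = 3.0/cos(-1.8°) = 3.001 m; N'_2 = 170·cos(-1.8°) = 169.9; c'Δl = 19.21; W sinα = -5.3
Slice 3: Δl = 2.7/cos8.7° = 2.731 m; N'_3 = 268·cos8.7° = 264.9; c'Δl = 17.48; W sinα = 40.5
Slice 4: Δl = 2.4/cos18.5° = 2.531 m; N'_4 = 307·cos18.5° = 291.1; c'Δl = 16.20; W sinα = 97.4
Slice 5: Δl = 3.2/cos29.8° = 3.688 m; N'_5 = 418·cos29.8° = 362.7; c'Δl = 23.60; W sinα = 207.7
Slice 6: Δl = 1.6/cos40.7° = 2.110 m; N'_6 = 154·cos40.7° = 116.8; c'Δl = 13.51; W sinα = 100.4
Slice 7: Δl = 2.9/cos52.9° = 4.808 m; N'_7 = 137·cos52.9° = 82.6; c'Δl = 30.77; W sinα = 109.3
Σc'Δl = 130.5 kN/m; ΣN' = 1310.7 kN/m; ΣW sinα = 546.0 kN/m
Resisting = 130.5 + 1310.7·tan26.2° = 130.5 + 645.0 = 775.5 kN/m
FS = 775.5 / 546.0 = 1.420

FS = 1.42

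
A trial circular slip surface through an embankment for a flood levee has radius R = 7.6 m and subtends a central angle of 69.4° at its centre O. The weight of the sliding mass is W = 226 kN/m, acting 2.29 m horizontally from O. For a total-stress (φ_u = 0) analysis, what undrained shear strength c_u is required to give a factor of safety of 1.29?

FS = c_u·L_a·R / (W·d), so c_u = FS·W·d / (L_a·R).
Arc length L_a = R·θ = 7.6·(69.4°·π/180) = 7.6·1.2113 = 9.21 m
c_u = 1.29·226·2.29 / (9.21·7.6) = 667.6 / 69.96 = 9.54 kPa

c_u = 9.5 kPa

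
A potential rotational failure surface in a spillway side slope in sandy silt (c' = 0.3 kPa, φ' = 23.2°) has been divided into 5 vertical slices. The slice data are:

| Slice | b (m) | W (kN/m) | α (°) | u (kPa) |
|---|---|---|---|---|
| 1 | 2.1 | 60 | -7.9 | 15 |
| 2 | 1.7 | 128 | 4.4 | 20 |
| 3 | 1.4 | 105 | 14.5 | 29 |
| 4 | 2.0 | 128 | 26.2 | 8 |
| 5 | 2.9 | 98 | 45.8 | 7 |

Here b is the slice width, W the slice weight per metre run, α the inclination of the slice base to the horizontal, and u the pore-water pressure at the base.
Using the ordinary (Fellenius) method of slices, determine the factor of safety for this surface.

Ordinary method of slices: FS = Σ[c'·Δl_i + (W_i cosα_i − u_i·Δl_i)·tanφ'] / Σ W_i sinα_i, with Δl_i = b_i / cosα_i.
Slice 1: Δl = 2.1/cos(-7.9°) = 2.120 m; N'_1 = 60·cos(-7.9°) − 15·2.120 = 27.6; c'Δl = 0.64; W sinα = -8.2
Slice 2: Δl = 1.7/cos4.4° = 1.705 m; N'_2 = 128·cos4.4° − 20·1.705 = 93.5; c'Δl = 0.51; W sinα = 9.8
Slice 3: Δl = 1.4/cos14.5° = 1.446 m; N'_3 = 105·cos14.5° − 29·1.446 = 59.7; c'Δl = 0.43; W sinα = 26.3
Slice 4: Δl = 2.0/cos26.2° = 2.229 m; N'_4 = 128·cos26.2° − 8·2.229 = 97.0; c'Δl = 0.67; W sinα = 56.5
Slice 5: Δl = 2.9/cos45.8° = 4.160 m; N'_5 = 98·cos45.8° − 7·4.160 = 39.2; c'Δl = 1.25; W sinα = 70.3
Σc'Δl = 3.5 kN/m; ΣN' = 317.1 kN/m; ΣW sinα = 154.6 kN/m
Resisting = 3.5 + 317.1·tan23.2° = 3.5 + 135.9 = 139.4 kN/m
FS = 139.4 / 154.6 = 0.902

FS = 0.90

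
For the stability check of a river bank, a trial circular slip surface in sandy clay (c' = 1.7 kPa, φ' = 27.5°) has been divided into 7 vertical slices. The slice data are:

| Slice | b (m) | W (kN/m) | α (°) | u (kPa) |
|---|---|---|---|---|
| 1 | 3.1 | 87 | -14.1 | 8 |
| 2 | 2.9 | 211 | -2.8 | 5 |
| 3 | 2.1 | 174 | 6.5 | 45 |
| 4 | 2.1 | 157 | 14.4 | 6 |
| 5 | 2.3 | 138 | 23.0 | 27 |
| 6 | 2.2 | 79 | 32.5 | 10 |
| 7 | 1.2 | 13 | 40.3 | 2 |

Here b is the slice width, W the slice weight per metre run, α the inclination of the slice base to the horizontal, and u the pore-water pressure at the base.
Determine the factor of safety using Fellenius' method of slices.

FS = 2.50

Ordinary method of slices: FS = Σ[c'·Δl_i + (W_i cosα_i − u_i·Δl_i)·tanφ'] / Σ W_i sinα_i, with Δl_i = b_i / cosα_i.
Slice 1: Δl = 3.1/cos(-14.1°) = 3.196 m; N'_1 = 87·cos(-14.1°) − 8·3.196 = 58.8; c'Δl = 5.43; W sinα = -21.2
Slice 2: Δl = 2.9/cos(-2.8°) = 2.903 m; N'_2 = 211·cos(-2.8°) − 5·2.903 = 196.2; c'Δl = 4.94; W sinα = -10.3
Slice 3: Δl = 2.1/cos6.5° = 2.114 m; N'_3 = 174·cos6.5° − 45·2.114 = 77.8; c'Δl = 3.59; W sinα = 19.7
Slice 4: Δl = 2.1/cos14.4° = 2.168 m; N'_4 = 157·cos14.4° − 6·2.168 = 139.1; c'Δl = 3.69; W sinα = 39.0
Slice 5: Δl = 2.3/cos23.0° = 2.499 m; N'_5 = 138·cos23.0° − 27·2.499 = 59.6; c'Δl = 4.25; W sinα = 53.9
Slice 6: Δl = 2.2/cos32.5° = 2.609 m; N'_6 = 79·cos32.5° − 10·2.609 = 40.5; c'Δl = 4.43; W sinα = 42.4
Slice 7: Δl = 1.2/cos40.3° = 1.573 m; N'_7 = 13·cos40.3° − 2·1.573 = 6.8; c'Δl = 2.67; W sinα = 8.4
Σc'Δl = 29.0 kN/m; ΣN' = 578.7 kN/m; ΣW sinα = 132.0 kN/m
Resisting = 29.0 + 578.7·tan27.5° = 29.0 + 301.3 = 330.3 kN/m
FS = 330.3 / 132.0 = 2.502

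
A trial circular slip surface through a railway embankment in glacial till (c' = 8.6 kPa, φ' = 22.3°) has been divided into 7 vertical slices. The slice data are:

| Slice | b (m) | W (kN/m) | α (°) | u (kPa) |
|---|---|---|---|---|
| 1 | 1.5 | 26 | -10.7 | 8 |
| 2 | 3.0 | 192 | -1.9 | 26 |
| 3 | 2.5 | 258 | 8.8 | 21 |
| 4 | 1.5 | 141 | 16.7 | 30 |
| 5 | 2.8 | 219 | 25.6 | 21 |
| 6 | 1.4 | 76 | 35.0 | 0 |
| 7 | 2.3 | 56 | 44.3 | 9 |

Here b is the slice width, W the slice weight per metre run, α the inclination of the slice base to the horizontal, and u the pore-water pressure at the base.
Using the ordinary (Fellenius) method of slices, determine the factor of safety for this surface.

FS = 1.62

Ordinary method of slices: FS = Σ[c'·Δl_i + (W_i cosα_i − u_i·Δl_i)·tanφ'] / Σ W_i sinα_i, with Δl_i = b_i / cosα_i.
Slice 1: Δl = 1.5/cos(-10.7°) = 1.527 m; N'_1 = 26·cos(-10.7°) − 8·1.527 = 13.3; c'Δl = 13.13; W sinα = -4.8
Slice 2: Δl = 3.0/cos(-1.9°) = 3.002 m; N'_2 = 192·cos(-1.9°) − 26·3.002 = 113.9; c'Δl = 25.81; W sinα = -6.4
Slice 3: Δl = 2.5/cos8.8° = 2.530 m; N'_3 = 258·cos8.8° − 21·2.530 = 201.8; c'Δl = 21.76; W sinα = 39.5
Slice 4: Δl = 1.5/cos16.7° = 1.566 m; N'_4 = 141·cos16.7° − 30·1.566 = 88.1; c'Δl = 13.47; W sinα = 40.5
Slice 5: Δl = 2.8/cos25.6° = 3.105 m; N'_5 = 219·cos25.6° − 21·3.105 = 132.3; c'Δl = 26.70; W sinα = 94.6
Slice 6: Δl = 1.4/cos35.0° = 1.709 m; N'_6 = 76·cos35.0° − 0·1.709 = 62.3; c'Δl = 14.70; W sinα = 43.6
Slice 7: Δl = 2.3/cos44.3° = 3.214 m; N'_7 = 56·cos44.3° − 9·3.214 = 11.2; c'Δl = 27.64; W sinα = 39.1
Σc'Δl = 143.2 kN/m; ΣN' = 622.8 kN/m; ΣW sinα = 246.1 kN/m
Resisting = 143.2 + 622.8·tan22.3° = 143.2 + 255.4 = 398.6 kN/m
FS = 398.6 / 246.1 = 1.620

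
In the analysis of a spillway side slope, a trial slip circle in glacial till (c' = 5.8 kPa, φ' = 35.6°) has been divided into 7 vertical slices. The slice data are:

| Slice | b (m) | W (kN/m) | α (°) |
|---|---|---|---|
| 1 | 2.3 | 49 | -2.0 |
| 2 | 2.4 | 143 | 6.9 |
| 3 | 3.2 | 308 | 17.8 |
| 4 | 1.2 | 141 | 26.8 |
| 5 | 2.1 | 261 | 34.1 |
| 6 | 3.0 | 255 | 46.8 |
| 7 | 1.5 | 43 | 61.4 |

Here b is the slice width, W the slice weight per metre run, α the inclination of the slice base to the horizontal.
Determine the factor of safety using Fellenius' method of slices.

FS = 1.55

Ordinary method of slices: FS = Σ[c'·Δl_i + (W_i cosα_i)·tanφ'] / Σ W_i sinα_i, with Δl_i = b_i / cosα_i.
Slice 1: Δl = 2.3/cos(-2.0°) = 2.301 m; N'_1 = 49·cos(-2.0°) = 49.0; c'Δl = 13.35; W sinα = -1.7
Slice 2: Δl = 2.4/cos6.9° = 2.418 m; N'_2 = 143·cos6.9° = 142.0; c'Δl = 14.02; W sinα = 17.2
Slice 3: Δl = 3.2/cos17.8° = 3.361 m; N'_3 = 308·cos17.8° = 293.3; c'Δl = 19.49; W sinα = 94.2
Slice 4: Δl = 1.2/cos26.8° = 1.344 m; N'_4 = 141·cos26.8° = 125.9; c'Δl = 7.80; W sinα = 63.6
Slice 5: Δl = 2.1/cos34.1° = 2.536 m; N'_5 = 261·cos34.1° = 216.1; c'Δl = 14.71; W sinα = 146.3
Slice 6: Δl = 3.0/cos46.8° = 4.382 m; N'_6 = 255·cos46.8° = 174.6; c'Δl = 25.42; W sinα = 185.9
Slice 7: Δl = 1.5/cos61.4° = 3.134 m; N'_7 = 43·cos61.4° = 20.6; c'Δl = 18.17; W sinα = 37.8
Σc'Δl = 113.0 kN/m; ΣN' = 1021.3 kN/m; ΣW sinα = 543.2 kN/m
Resisting = 113.0 + 1021.3·tan35.6° = 113.0 + 731.2 = 844.1 kN/m
FS = 844.1 / 543.2 = 1.554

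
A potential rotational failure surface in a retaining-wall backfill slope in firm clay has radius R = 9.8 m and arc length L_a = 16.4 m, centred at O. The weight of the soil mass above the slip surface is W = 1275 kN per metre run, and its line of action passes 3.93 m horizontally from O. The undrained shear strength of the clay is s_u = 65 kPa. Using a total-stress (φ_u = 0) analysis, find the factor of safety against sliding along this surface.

Taking moments about the centre O, the resisting moment is provided by the undrained shear strength acting along the arc:
M_R = s_u·L_a·R = 65·16.40·9.8 = 10446.8 kN·m/m
M_D = W·d = 1275·3.93 = 5010.8 kN·m/m
FS = M_R / M_D = 10446.8 / 5010.8 = 2.085

FS = 2.08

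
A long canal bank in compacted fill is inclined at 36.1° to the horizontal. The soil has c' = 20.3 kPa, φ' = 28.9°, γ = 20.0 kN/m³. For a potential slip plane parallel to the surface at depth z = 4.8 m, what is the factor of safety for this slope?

For an infinite slope with a slip plane parallel to the surface (no pore pressure): FS = [c' + γz cos²β tanφ'] / [γz sinβ cosβ].
γz = 20.0·4.8 = 96.00 kN/m²
Numerator = 20.3 + 96.00·cos²36.1°·tan28.9° = 20.3 + 96.00·0.6528·0.5520 = 54.898 kPa
Denominator = 96.00·sin36.1°·cos36.1° = 96.00·0.5892·0.8080 = 45.702 kPa
FS = 54.898 / 45.702 = 1.201

FS = 1.20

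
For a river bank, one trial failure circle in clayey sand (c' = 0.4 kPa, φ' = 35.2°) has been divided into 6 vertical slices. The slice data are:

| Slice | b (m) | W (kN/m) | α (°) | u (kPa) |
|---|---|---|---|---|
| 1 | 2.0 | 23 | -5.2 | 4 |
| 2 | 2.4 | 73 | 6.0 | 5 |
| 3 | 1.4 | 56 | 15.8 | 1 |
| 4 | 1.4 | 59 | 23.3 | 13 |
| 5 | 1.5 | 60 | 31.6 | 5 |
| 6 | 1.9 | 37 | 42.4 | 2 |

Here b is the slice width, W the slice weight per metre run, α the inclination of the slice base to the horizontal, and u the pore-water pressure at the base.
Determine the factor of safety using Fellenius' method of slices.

FS = 1.64

Ordinary method of slices: FS = Σ[c'·Δl_i + (W_i cosα_i − u_i·Δl_i)·tanφ'] / Σ W_i sinα_i, with Δl_i = b_i / cosα_i.
Slice 1: Δl = 2.0/cos(-5.2°) = 2.008 m; N'_1 = 23·cos(-5.2°) − 4·2.008 = 14.9; c'Δl = 0.80; W sinα = -2.1
Slice 2: Δl = 2.4/cos6.0° = 2.413 m; N'_2 = 73·cos6.0° − 5·2.413 = 60.5; c'Δl = 0.97; W sinα = 7.6
Slice 3: Δl = 1.4/cos15.8° = 1.455 m; N'_3 = 56·cos15.8° − 1·1.455 = 52.4; c'Δl = 0.58; W sinα = 15.2
Slice 4: Δl = 1.4/cos23.3° = 1.524 m; N'_4 = 59·cos23.3° − 13·1.524 = 34.4; c'Δl = 0.61; W sinα = 23.3
Slice 5: Δl = 1.5/cos31.6° = 1.761 m; N'_5 = 60·cos31.6° − 5·1.761 = 42.3; c'Δl = 0.70; W sinα = 31.4
Slice 6: Δl = 1.9/cos42.4° = 2.573 m; N'_6 = 37·cos42.4° − 2·2.573 = 22.2; c'Δl = 1.03; W sinα = 24.9
Σc'Δl = 4.7 kN/m; ΣN' = 226.7 kN/m; ΣW sinα = 100.5 kN/m
Resisting = 4.7 + 226.7·tan35.2° = 4.7 + 159.9 = 164.6 kN/m
FS = 164.6 / 100.5 = 1.638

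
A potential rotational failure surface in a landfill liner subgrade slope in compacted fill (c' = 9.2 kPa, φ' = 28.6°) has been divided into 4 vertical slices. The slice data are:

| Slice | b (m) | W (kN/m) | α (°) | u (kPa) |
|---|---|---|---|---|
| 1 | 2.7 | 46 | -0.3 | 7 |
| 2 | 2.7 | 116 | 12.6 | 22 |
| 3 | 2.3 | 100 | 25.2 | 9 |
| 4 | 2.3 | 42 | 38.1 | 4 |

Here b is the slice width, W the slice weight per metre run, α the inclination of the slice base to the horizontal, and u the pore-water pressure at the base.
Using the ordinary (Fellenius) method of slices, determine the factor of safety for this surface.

FS = 2.06

Ordinary method of slices: FS = Σ[c'·Δl_i + (W_i cosα_i − u_i·Δl_i)·tanφ'] / Σ W_i sinα_i, with Δl_i = b_i / cosα_i.
Slice 1: Δl = 2.7/cos(-0.3°) = 2.700 m; N'_1 = 46·cos(-0.3°) − 7·2.700 = 27.1; c'Δl = 24.84; W sinα = -0.2
Slice 2: Δl = 2.7/cos12.6° = 2.767 m; N'_2 = 116·cos12.6° − 22·2.767 = 52.3; c'Δl = 25.45; W sinα = 25.3
Slice 3: Δl = 2.3/cos25.2° = 2.542 m; N'_3 = 100·cos25.2° − 9·2.542 = 67.6; c'Δl = 23.39; W sinα = 42.6
Slice 4: Δl = 2.3/cos38.1° = 2.923 m; N'_4 = 42·cos38.1° − 4·2.923 = 21.4; c'Δl = 26.89; W sinα = 25.9
Σc'Δl = 100.6 kN/m; ΣN' = 168.4 kN/m; ΣW sinα = 93.6 kN/m
Resisting = 100.6 + 168.4·tan28.6° = 100.6 + 91.8 = 192.4 kN/m
FS = 192.4 / 93.6 = 2.056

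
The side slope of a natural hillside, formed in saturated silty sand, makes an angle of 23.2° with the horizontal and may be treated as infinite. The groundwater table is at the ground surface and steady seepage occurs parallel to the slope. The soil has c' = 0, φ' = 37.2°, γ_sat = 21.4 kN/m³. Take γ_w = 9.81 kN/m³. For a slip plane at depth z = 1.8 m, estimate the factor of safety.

FS = 0.96

With seepage parallel to the slope and the water table at the surface, the effective normal stress on the slip plane uses the buoyant unit weight γ' = γ_sat − γ_w while the driving shear stress uses γ_sat:
FS = [c' + γ' z cos²β tanφ'] / [γ_sat z sinβ cosβ]
(For c' = 0 this reduces to FS = (γ'/γ_sat)·tanφ'/tanβ.)
γ' = 21.4 − 9.81 = 11.59 kN/m³
Numerator = 0.0 + 11.59·1.8·cos²23.2°·tan37.2° = 0.0 + 11.59·1.8·0.8448·0.7590 = 13.378 kPa
Denominator = 21.4·1.8·sin23.2°·cos23.2° = 21.4·1.8·0.3939·0.9191 = 13.948 kPa
FS = 13.378 / 13.948 = 0.959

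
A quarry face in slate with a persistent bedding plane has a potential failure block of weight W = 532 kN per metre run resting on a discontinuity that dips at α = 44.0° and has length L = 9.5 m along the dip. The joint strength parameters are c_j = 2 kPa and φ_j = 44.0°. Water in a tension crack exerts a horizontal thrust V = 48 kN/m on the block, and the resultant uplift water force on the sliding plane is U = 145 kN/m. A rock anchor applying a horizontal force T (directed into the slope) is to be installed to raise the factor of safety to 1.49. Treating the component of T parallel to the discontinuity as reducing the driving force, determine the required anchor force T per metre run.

T = 221 kN/m

Resolving forces along and normal to the sliding plane, with the horizontal anchor force T adding T·sinα to the effective normal force and T·cosα acting up the plane against the driving force:
FS = [c_jL + (W cosα − U − V sinα + T sinα) tanφ_j] / [W sinα + V cosα − T cosα]
Without the anchor: N' = 204.3 kN/m, driving T_d = 404.1 kN/m, resisting R = 2·9.5 + 204.3·tan44.0° = 216.3 kN/m, FS = 0.54.
Setting FS = 1.49 and solving for T:
1.49·(404.1 − T cos44.0°) = 216.3 + T sin44.0°·tan44.0°
T·(sin44.0°·tan44.0° + 1.49·cos44.0°) = 1.49·404.1 − 216.3
T·(0.6947·0.9657 + 1.49·0.7193) = 602.1 − 216.3 = 385.8
T·1.7426 = 385.8
T = 221.4 kN/m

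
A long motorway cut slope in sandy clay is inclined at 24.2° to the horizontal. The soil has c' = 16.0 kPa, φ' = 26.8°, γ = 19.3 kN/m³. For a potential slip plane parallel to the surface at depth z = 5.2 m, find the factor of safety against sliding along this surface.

FS = 1.55

For an infinite slope with a slip plane parallel to the surface (no pore pressure): FS = [c' + γz cos²β tanφ'] / [γz sinβ cosβ].
γz = 19.3·5.2 = 100.36 kN/m²
Numerator = 16.0 + 100.36·cos²24.2°·tan26.8° = 16.0 + 100.36·0.8320·0.5051 = 58.177 kPa
Denominator = 100.36·sin24.2°·cos24.2° = 100.36·0.4099·0.9121 = 37.525 kPa
FS = 58.177 / 37.525 = 1.550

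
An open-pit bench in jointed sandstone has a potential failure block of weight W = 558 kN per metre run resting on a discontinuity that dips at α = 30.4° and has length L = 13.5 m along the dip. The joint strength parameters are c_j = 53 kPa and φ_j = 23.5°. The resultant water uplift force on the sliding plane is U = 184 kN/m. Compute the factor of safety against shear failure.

Resolving the block weight along and normal to the plane and applying the Mohr–Coulomb strength on the joint:
N' = W cosα − U = 558·cos30.4° − 184 = 297.3 kN/m
Driving force T = W sinα = 558·sin30.4° = 282.4 kN/m
Resisting force R = c_j·L + N'·tanφ_j = 53·13.5 + 297.3·tan23.5° = 715.5 + 129.3 = 844.8 kN/m
FS = R / T = 844.8 / 282.4 = 2.992

FS = 2.99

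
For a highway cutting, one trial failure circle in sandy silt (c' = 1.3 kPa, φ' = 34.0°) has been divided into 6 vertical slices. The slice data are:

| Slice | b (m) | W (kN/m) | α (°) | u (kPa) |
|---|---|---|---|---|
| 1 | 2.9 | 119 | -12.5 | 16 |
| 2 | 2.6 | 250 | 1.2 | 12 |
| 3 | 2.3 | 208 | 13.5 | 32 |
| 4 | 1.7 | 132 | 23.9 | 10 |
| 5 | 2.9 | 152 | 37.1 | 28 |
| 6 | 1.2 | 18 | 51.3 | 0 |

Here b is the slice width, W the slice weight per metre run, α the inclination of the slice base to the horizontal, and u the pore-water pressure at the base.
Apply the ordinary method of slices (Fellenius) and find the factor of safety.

Ordinary method of slices: FS = Σ[c'·Δl_i + (W_i cosα_i − u_i·Δl_i)·tanφ'] / Σ W_i sinα_i, with Δl_i = b_i / cosα_i.
Slice 1: Δl = 2.9/cos(-12.5°) = 2.970 m; N'_1 = 119·cos(-12.5°) − 16·2.970 = 68.7; c'Δl = 3.86; W sinα = -25.8
Slice 2: Δl = 2.6/cos1.2° = 2.601 m; N'_2 = 250·cos1.2° − 12·2.601 = 218.7; c'Δl = 3.38; W sinα = 5.2
Slice 3: Δl = 2.3/cos13.5° = 2.365 m; N'_3 = 208·cos13.5° − 32·2.365 = 126.6; c'Δl = 3.07; W sinα = 48.6
Slice 4: Δl = 1.7/cos23.9° = 1.859 m; N'_4 = 132·cos23.9° − 10·1.859 = 102.1; c'Δl = 2.42; W sinα = 53.5
Slice 5: Δl = 2.9/cos37.1° = 3.636 m; N'_5 = 152·cos37.1° − 28·3.636 = 19.4; c'Δl = 4.73; W sinα = 91.7
Slice 6: Δl = 1.2/cos51.3° = 1.919 m; N'_6 = 18·cos51.3° − 0·1.919 = 11.3; c'Δl = 2.50; W sinα = 14.0
Σc'Δl = 20.0 kN/m; ΣN' = 546.7 kN/m; ΣW sinα = 187.2 kN/m
Resisting = 20.0 + 546.7·tan34.0° = 20.0 + 368.8 = 388.7 kN/m
FS = 388.7 / 187.2 = 2.076

FS = 2.08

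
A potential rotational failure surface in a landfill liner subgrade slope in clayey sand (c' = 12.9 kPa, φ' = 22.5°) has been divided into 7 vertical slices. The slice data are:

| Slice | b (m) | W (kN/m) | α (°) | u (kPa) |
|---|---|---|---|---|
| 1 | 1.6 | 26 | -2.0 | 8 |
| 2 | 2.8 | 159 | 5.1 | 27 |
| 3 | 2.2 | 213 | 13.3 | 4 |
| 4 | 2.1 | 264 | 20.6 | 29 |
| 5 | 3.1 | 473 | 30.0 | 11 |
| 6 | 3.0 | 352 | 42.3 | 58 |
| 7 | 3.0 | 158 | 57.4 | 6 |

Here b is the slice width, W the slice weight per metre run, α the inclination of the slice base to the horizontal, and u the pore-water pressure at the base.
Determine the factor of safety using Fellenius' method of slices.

Ordinary method of slices: FS = Σ[c'·Δl_i + (W_i cosα_i − u_i·Δl_i)·tanφ'] / Σ W_i sinα_i, with Δl_i = b_i / cosα_i.
Slice 1: Δl = 1.6/cos(-2.0°) = 1.601 m; N'_1 = 26·cos(-2.0°) − 8·1.601 = 13.2; c'Δl = 20.65; W sinα = -0.9
Slice 2: Δl = 2.8/cos5.1° = 2.811 m; N'_2 = 159·cos5.1° − 27·2.811 = 82.5; c'Δl = 36.26; W sinα = 14.1
Slice 3: Δl = 2.2/cos13.3° = 2.261 m; N'_3 = 213·cos13.3° − 4·2.261 = 198.2; c'Δl = 29.16; W sinα = 49.0
Slice 4: Δl = 2.1/cos20.6° = 2.243 m; N'_4 = 264·cos20.6° − 29·2.243 = 182.1; c'Δl = 28.94; W sinα = 92.9
Slice 5: Δl = 3.1/cos30.0° = 3.580 m; N'_5 = 473·cos30.0° − 11·3.580 = 370.3; c'Δl = 46.18; W sinα = 236.5
Slice 6: Δl = 3.0/cos42.3° = 4.056 m; N'_6 = 352·cos42.3° − 58·4.056 = 25.1; c'Δl = 52.32; W sinα = 236.9
Slice 7: Δl = 3.0/cos57.4° = 5.568 m; N'_7 = 158·cos57.4° − 6·5.568 = 51.7; c'Δl = 71.83; W sinα = 133.1
Σc'Δl = 285.3 kN/m; ΣN' = 923.0 kN/m; ΣW sinα = 761.6 kN/m
Resisting = 285.3 + 923.0·tan22.5° = 285.3 + 382.3 = 667.7 kN/m
FS = 667.7 / 761.6 = 0.877

FS = 0.88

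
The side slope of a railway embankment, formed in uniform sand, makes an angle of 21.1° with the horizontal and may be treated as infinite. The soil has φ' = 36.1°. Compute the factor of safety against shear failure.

FS = 1.89

For a dry cohesionless infinite slope the factor of safety is FS = tanφ' / tanβ.
FS = tan36.1° / tan21.1° = 0.7292 / 0.3859 = 1.890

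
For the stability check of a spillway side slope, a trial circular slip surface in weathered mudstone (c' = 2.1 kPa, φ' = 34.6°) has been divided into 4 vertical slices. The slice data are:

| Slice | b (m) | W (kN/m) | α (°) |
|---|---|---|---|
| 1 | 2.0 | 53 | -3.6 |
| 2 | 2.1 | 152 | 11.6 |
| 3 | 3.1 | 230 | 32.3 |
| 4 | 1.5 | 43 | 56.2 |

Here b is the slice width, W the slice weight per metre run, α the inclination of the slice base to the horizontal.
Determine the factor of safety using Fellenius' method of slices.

FS = 1.68

Ordinary method of slices: FS = Σ[c'·Δl_i + (W_i cosα_i)·tanφ'] / Σ W_i sinα_i, with Δl_i = b_i / cosα_i.
Slice 1: Δl = 2.0/cos(-3.6°) = 2.004 m; N'_1 = 53·cos(-3.6°) = 52.9; c'Δl = 4.21; W sinα = -3.3
Slice 2: Δl = 2.1/cos11.6° = 2.144 m; N'_2 = 152·cos11.6° = 148.9; c'Δl = 4.50; W sinα = 30.6
Slice 3: Δl = 3.1/cos32.3° = 3.668 m; N'_3 = 230·cos32.3° = 194.4; c'Δl = 7.70; W sinα = 122.9
Slice 4: Δl = 1.5/cos56.2° = 2.696 m; N'_4 = 43·cos56.2° = 23.9; c'Δl = 5.66; W sinα = 35.7
Σc'Δl = 22.1 kN/m; ΣN' = 420.1 kN/m; ΣW sinα = 185.9 kN/m
Resisting = 22.1 + 420.1·tan34.6° = 22.1 + 289.8 = 311.9 kN/m
FS = 311.9 / 185.9 = 1.678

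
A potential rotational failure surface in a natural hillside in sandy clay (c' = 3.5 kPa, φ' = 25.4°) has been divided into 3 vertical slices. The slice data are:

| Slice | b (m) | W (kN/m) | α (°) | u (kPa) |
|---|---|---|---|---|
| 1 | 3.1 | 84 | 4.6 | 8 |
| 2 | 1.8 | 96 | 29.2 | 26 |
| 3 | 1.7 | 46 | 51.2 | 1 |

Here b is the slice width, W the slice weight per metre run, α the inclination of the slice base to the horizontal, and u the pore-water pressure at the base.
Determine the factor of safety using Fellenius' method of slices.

FS = 0.92

Ordinary method of slices: FS = Σ[c'·Δl_i + (W_i cosα_i − u_i·Δl_i)·tanφ'] / Σ W_i sinα_i, with Δl_i = b_i / cosα_i.
Slice 1: Δl = 3.1/cos4.6° = 3.110 m; N'_1 = 84·cos4.6° − 8·3.110 = 58.8; c'Δl = 10.89; W sinα = 6.7
Slice 2: Δl = 1.8/cos29.2° = 2.062 m; N'_2 = 96·cos29.2° − 26·2.062 = 30.2; c'Δl = 7.22; W sinα = 46.8
Slice 3: Δl = 1.7/cos51.2° = 2.713 m; N'_3 = 46·cos51.2° − 1·2.713 = 26.1; c'Δl = 9.50; W sinα = 35.8
Σc'Δl = 27.6 kN/m; ΣN' = 115.1 kN/m; ΣW sinα = 89.4 kN/m
Resisting = 27.6 + 115.1·tan25.4° = 27.6 + 54.7 = 82.3 kN/m
FS = 82.3 / 89.4 = 0.920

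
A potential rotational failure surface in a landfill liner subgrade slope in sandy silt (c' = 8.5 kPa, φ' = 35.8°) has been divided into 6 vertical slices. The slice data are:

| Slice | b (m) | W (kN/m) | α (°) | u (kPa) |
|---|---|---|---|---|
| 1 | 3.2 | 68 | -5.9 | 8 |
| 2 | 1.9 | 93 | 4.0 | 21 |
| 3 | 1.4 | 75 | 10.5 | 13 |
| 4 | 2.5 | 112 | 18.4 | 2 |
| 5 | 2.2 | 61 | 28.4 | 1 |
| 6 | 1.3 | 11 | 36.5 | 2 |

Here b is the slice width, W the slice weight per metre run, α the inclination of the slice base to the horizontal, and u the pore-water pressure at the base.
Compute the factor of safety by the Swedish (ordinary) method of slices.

FS = 3.98

Ordinary method of slices: FS = Σ[c'·Δl_i + (W_i cosα_i − u_i·Δl_i)·tanφ'] / Σ W_i sinα_i, with Δl_i = b_i / cosα_i.
Slice 1: Δl = 3.2/cos(-5.9°) = 3.217 m; N'_1 = 68·cos(-5.9°) − 8·3.217 = 41.9; c'Δl = 27.34; W sinα = -7.0
Slice 2: Δl = 1.9/cos4.0° = 1.905 m; N'_2 = 93·cos4.0° − 21·1.905 = 52.8; c'Δl = 16.19; W sinα = 6.5
Slice 3: Δl = 1.4/cos10.5° = 1.424 m; N'_3 = 75·cos10.5° − 13·1.424 = 55.2; c'Δl = 12.10; W sinα = 13.7
Slice 4: Δl = 2.5/cos18.4° = 2.635 m; N'_4 = 112·cos18.4° − 2·2.635 = 101.0; c'Δl = 22.39; W sinα = 35.4
Slice 5: Δl = 2.2/cos28.4° = 2.501 m; N'_5 = 61·cos28.4° − 1·2.501 = 51.2; c'Δl = 21.26; W sinα = 29.0
Slice 6: Δl = 1.3/cos36.5° = 1.617 m; N'_6 = 11·cos36.5° − 2·1.617 = 5.6; c'Δl = 13.75; W sinα = 6.5
Σc'Δl = 113.0 kN/m; ΣN' = 307.7 kN/m; ΣW sinα = 84.1 kN/m
Resisting = 113.0 + 307.7·tan35.8° = 113.0 + 221.9 = 334.9 kN/m
FS = 334.9 / 84.1 = 3.984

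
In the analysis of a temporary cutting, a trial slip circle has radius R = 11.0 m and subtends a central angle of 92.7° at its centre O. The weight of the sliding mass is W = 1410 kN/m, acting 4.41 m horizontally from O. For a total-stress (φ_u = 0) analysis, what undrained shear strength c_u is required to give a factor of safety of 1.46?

FS = c_u·L_a·R / (W·d), so c_u = FS·W·d / (L_a·R).
Arc length L_a = R·θ = 11.0·(92.7°·π/180) = 11.0·1.6179 = 17.80 m
c_u = 1.46·1410·4.41 / (17.80·11.0) = 9078.4 / 195.77 = 46.37 kPa

c_u = 46.4 kPa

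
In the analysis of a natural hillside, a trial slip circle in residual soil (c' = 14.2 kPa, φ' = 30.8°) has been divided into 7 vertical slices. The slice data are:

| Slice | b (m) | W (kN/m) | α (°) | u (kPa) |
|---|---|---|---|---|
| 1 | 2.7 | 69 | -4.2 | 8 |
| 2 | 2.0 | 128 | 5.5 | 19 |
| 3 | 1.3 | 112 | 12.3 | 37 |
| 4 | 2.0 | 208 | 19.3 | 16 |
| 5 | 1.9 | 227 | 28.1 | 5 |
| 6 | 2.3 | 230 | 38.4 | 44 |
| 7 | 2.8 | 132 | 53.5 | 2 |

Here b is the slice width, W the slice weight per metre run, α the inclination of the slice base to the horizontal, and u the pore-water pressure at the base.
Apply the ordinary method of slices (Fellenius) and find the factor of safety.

Ordinary method of slices: FS = Σ[c'·Δl_i + (W_i cosα_i − u_i·Δl_i)·tanφ'] / Σ W_i sinα_i, with Δl_i = b_i / cosα_i.
Slice 1: Δl = 2.7/cos(-4.2°) = 2.707 m; N'_1 = 69·cos(-4.2°) − 8·2.707 = 47.2; c'Δl = 38.44; W sinα = -5.1
Slice 2: Δl = 2.0/cos5.5° = 2.009 m; N'_2 = 128·cos5.5° − 19·2.009 = 89.2; c'Δl = 28.53; W sinα = 12.3
Slice 3: Δl = 1.3/cos12.3° = 1.331 m; N'_3 = 112·cos12.3° − 37·1.331 = 60.2; c'Δl = 18.89; W sinα = 23.9
Slice 4: Δl = 2.0/cos19.3° = 2.119 m; N'_4 = 208·cos19.3° − 16·2.119 = 162.4; c'Δl = 30.09; W sinα = 68.7
Slice 5: Δl = 1.9/cos28.1° = 2.154 m; N'_5 = 227·cos28.1° − 5·2.154 = 189.5; c'Δl = 30.59; W sinα = 106.9
Slice 6: Δl = 2.3/cos38.4° = 2.935 m; N'_6 = 230·cos38.4° − 44·2.935 = 51.1; c'Δl = 41.67; W sinα = 142.9
Slice 7: Δl = 2.8/cos53.5° = 4.707 m; N'_7 = 132·cos53.5° − 2·4.707 = 69.1; c'Δl = 66.84; W sinα = 106.1
Σc'Δl = 255.1 kN/m; ΣN' = 668.7 kN/m; ΣW sinα = 455.7 kN/m
Resisting = 255.1 + 668.7·tan30.8° = 255.1 + 398.6 = 653.7 kN/m
FS = 653.7 / 455.7 = 1.434

FS = 1.43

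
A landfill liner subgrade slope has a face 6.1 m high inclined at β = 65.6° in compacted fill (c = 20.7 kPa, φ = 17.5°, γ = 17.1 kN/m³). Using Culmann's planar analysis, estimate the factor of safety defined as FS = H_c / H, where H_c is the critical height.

FS = 2.08

H_c = (4c/γ) · sinβ cosφ / [1 − cos(β − φ)]
    = (4·20.7/17.1) · sin65.6°·cos17.5° / [1 − cos48.1°]
    = 4.842 · 0.8685 / 0.3322 = 12.66 m
FS = H_c / H = 12.66 / 6.1 = 2.076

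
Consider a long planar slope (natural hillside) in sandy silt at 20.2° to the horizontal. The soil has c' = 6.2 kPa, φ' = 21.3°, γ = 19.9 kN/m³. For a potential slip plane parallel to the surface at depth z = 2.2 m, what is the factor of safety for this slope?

For an infinite slope with a slip plane parallel to the surface (no pore pressure): FS = [c' + γz cos²β tanφ'] / [γz sinβ cosβ].
γz = 19.9·2.2 = 43.78 kN/m²
Numerator = 6.2 + 43.78·cos²20.2°·tan21.3° = 6.2 + 43.78·0.8808·0.3899 = 21.234 kPa
Denominator = 43.78·sin20.2°·cos20.2° = 43.78·0.3453·0.9385 = 14.187 kPa
FS = 21.234 / 14.187 = 1.497

FS = 1.50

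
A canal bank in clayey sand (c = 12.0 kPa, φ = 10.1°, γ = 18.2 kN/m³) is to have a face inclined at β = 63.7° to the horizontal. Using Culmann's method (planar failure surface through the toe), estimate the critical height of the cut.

H_c = 5.73 m

Culmann's analysis gives the critical failure plane at α_cr = (β + φ)/2 = (63.7 + 10.1)/2 = 36.9°, and the critical height
H_c = (4c/γ) · sinβ cosφ / [1 − cos(β − φ)]
    = (4·12.0/18.2) · sin63.7°·cos10.1° / [1 − cos(53.6°)]
    = 2.637 · 0.8965·0.9845 / [1 − 0.5934]
    = 2.637 · 0.8826 / 0.4066
    = 5.73 m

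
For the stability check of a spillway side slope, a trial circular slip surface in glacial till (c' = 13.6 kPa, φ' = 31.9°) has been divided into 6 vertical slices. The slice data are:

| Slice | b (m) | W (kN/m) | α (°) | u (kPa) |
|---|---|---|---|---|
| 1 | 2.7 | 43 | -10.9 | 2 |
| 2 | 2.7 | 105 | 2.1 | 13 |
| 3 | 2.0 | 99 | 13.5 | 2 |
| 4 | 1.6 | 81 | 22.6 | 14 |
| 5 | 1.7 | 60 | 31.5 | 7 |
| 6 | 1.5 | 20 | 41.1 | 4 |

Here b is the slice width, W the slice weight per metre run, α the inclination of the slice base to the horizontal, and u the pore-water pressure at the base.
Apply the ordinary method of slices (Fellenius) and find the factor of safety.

Ordinary method of slices: FS = Σ[c'·Δl_i + (W_i cosα_i − u_i·Δl_i)·tanφ'] / Σ W_i sinα_i, with Δl_i = b_i / cosα_i.
Slice 1: Δl = 2.7/cos(-10.9°) = 2.750 m; N'_1 = 43·cos(-10.9°) − 2·2.750 = 36.7; c'Δl = 37.39; W sinα = -8.1
Slice 2: Δl = 2.7/cos2.1° = 2.702 m; N'_2 = 105·cos2.1° − 13·2.702 = 69.8; c'Δl = 36.74; W sinα = 3.8
Slice 3: Δl = 2.0/cos13.5° = 2.057 m; N'_3 = 99·cos13.5° − 2·2.057 = 92.2; c'Δl = 27.97; W sinα = 23.1
Slice 4: Δl = 1.6/cos22.6° = 1.733 m; N'_4 = 81·cos22.6° − 14·1.733 = 50.5; c'Δl = 23.57; W sinα = 31.1
Slice 5: Δl = 1.7/cos31.5° = 1.994 m; N'_5 = 60·cos31.5° − 7·1.994 = 37.2; c'Δl = 27.12; W sinα = 31.3
Slice 6: Δl = 1.5/cos41.1° = 1.991 m; N'_6 = 20·cos41.1° − 4·1.991 = 7.1; c'Δl = 27.07; W sinα = 13.1
Σc'Δl = 179.9 kN/m; ΣN' = 293.5 kN/m; ΣW sinα = 94.5 kN/m
Resisting = 179.9 + 293.5·tan31.9° = 179.9 + 182.7 = 362.6 kN/m
FS = 362.6 / 94.5 = 3.839

FS = 3.84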